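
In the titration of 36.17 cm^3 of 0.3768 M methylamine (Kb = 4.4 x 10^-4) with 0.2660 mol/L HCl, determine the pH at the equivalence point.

n(CH3NH2) = 0.3768 x 0.03617 = 0.01363 mol; V(HCl) at equivalence = 0.01363/0.2660 = 0.05124 L.
At equivalence the base is fully converted to CH3NH3+; total volume = 0.08741 L, so [CH3NH3+] = 0.01363/0.08741 = 0.1559 M.
Ka(CH3NH3+) = Kw/Kb = 1.0e-14 / 4.4 x 10^-4 = 2.27e-11.
[H^+] = sqrt(Ka x [CH3NH3+]) = sqrt(2.27e-11 x 0.1559) = 1.88e-6 M.
pH = -log(1.88e-6) = 5.73.

5.73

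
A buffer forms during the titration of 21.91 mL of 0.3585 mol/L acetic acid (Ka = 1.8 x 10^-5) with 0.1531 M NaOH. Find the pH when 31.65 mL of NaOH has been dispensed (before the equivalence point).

4.95

Initial n(CH3COOH) = 0.3585 x 0.02191 = 0.007855 mol.
n(NaOH) added = 0.1531 x 0.03165 = 0.004846 mol, converting that many moles of CH3COOH to CH3COO-.
Remaining n(CH3COOH) = 0.003009 mol; n(CH3COO-) = 0.004846 mol.
By Henderson-Hasselbalch, pH = pKa + log([A^-]/[HA]) = 4.74 + log(0.004846/0.003009) = 4.74 + (+0.21) = 4.95.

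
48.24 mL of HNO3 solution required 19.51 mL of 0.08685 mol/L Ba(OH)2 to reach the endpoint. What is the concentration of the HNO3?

n(Ba(OH)2) delivered = 0.08685 x 0.01951 = 0.001694 mol.
The reaction is 2 HNO3 + 1 Ba(OH)2, so n(HNO3) = 0.001694 x 2/1 = 0.003389 mol.
[HNO3] = 0.003389 mol / 0.04824 L = 0.0703 M.

0.0703 M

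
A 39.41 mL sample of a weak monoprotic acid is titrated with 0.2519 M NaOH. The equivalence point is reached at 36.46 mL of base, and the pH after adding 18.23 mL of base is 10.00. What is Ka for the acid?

1.0 x 10^-10

18.23 mL is half of the equivalence volume, so this is the half-equivalence point where [HA] = [A^-].
At half-equivalence pH = pKa, so pKa = 10.00.
Ka = 10^(-10.00) = 1.0 x 10^-10.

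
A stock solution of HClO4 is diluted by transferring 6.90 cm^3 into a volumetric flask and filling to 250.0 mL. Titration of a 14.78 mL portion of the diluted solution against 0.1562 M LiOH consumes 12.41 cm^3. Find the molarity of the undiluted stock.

4.75 M

n(LiOH) = 0.1562 x 0.01241 = 0.001938 mol.
n(HClO4) in the aliquot = 0.001938 mol.
[diluted HClO4] = 0.001938 / 0.01478 = 0.1312 M.
Dilution factor = 250.0/6.900 = 36.23, so [stock] = 0.1312 x 36.23 = 4.75 M.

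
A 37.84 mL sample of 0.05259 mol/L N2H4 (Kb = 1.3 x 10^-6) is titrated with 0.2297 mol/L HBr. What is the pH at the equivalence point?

n(N2H4) = 0.05259 x 0.03784 = 0.001990 mol; V(HBr) at equivalence = 0.001990/0.2297 = 0.008663 L.
At equivalence the base is fully converted to N2H5+; total volume = 0.04650 L, so [N2H5+] = 0.001990/0.04650 = 0.04279 M.
Ka(N2H5+) = Kw/Kb = 1.0e-14 / 1.3 x 10^-6 = 7.69e-9.
[H^+] = sqrt(Ka x [N2H5+]) = sqrt(7.69e-9 x 0.04279) = 1.81e-5 M.
pH = -log(1.81e-5) = 4.74.

4.74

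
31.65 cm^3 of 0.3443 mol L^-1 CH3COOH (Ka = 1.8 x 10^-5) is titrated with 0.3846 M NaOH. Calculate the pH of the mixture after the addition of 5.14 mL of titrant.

Initial n(CH3COOH) = 0.3443 x 0.03165 = 0.01090 mol.
n(NaOH) added = 0.3846 x 0.005140 = 0.001977 mol, converting that many moles of CH3COOH to CH3COO-.
Remaining n(CH3COOH) = 0.008920 mol; n(CH3COO-) = 0.001977 mol.
By Henderson-Hasselbalch, pH = pKa + log([A^-]/[HA]) = 4.74 + log(0.001977/0.008920) = 4.74 + (-0.65) = 4.09.

4.09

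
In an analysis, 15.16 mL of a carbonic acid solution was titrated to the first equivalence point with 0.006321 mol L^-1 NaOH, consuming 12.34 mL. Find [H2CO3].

n(NaOH) = 0.006321 x 0.01234 = 7.800e-5 mol.
At the first equivalence point, 1 mol OH^- react per mol H2CO3, so n(H2CO3) = 7.800e-5 / 1 = 7.800e-5 mol.
[H2CO3] = 7.800e-5 / 0.01516 L = 0.00515 M.

0.00515 M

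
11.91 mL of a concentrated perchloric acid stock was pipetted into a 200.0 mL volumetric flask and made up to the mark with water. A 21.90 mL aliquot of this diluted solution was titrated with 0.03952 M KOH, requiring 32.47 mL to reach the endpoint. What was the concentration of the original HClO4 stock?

n(KOH) = 0.03952 x 0.03247 = 0.001283 mol.
n(HClO4) in the aliquot = 0.001283 mol.
[diluted HClO4] = 0.001283 / 0.02190 = 0.05859 M.
Dilution factor = 200.0/11.91 = 16.79, so [stock] = 0.05859 x 16.79 = 0.984 M.

0.984 M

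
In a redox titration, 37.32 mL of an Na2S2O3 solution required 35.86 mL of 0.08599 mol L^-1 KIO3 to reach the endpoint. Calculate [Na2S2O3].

0.496 M

n(KIO3) = 0.08599 x 0.03586 = 0.003084 mol.
From the balanced equation, 1 mol KIO3 reacts with 6 mol Na2S2O3, so n(Na2S2O3) = 0.003084 x 6/1 = 0.01850 mol.
[Na2S2O3] = 0.01850 / 0.03732 L = 0.496 M.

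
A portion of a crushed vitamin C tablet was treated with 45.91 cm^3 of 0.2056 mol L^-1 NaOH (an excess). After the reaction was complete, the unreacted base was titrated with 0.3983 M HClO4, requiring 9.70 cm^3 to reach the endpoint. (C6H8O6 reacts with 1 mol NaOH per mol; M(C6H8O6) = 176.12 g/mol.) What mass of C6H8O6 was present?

0.982 g

Total n(NaOH) added = 0.2056 x 0.04591 = 0.009439 mol.
n(HClO4) used = 0.3983 x 0.009700 = 0.003864 mol, which equals the excess n(NaOH).
So n(NaOH) consumed by the sample = 0.009439 - 0.003864 = 0.005576 mol.
n(C6H8O6) = 0.005576 / 1 = 0.005576 mol.
mass = 0.005576 mol x 176.12 g/mol = 0.982 g.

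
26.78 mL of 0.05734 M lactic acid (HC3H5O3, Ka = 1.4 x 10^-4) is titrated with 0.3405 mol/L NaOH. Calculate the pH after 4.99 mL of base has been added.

n(acid) = 0.05734 x 0.02678 = 0.001536 mol; n(NaOH) added = 0.3405 x 0.004990 = 0.001699 mol.
Base is in excess by 0.001699 - 0.001536 = 0.0001635 mol in a total volume of 0.03177 L.
[OH^-] = 0.0001635/0.03177 = 0.005147 M, so pOH = 2.29 and pH = 14.00 - 2.29 = 11.71.

11.71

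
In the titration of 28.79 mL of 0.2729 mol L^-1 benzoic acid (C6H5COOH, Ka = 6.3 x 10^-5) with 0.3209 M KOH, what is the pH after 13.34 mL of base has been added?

Initial n(C6H5COOH) = 0.2729 x 0.02879 = 0.007857 mol.
n(KOH) added = 0.3209 x 0.01334 = 0.004281 mol, converting that many moles of C6H5COOH to C6H5COO-.
Remaining n(C6H5COOH) = 0.003576 mol; n(C6H5COO-) = 0.004281 mol.
By Henderson-Hasselbalch, pH = pKa + log([A^-]/[HA]) = 4.20 + log(0.004281/0.003576) = 4.20 + (+0.08) = 4.28.

4.28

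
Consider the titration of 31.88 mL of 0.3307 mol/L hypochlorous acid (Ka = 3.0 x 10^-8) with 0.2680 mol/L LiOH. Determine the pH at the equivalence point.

n(HClO) = 0.3307 x 0.03188 = 0.01054 mol; V(LiOH) at equivalence = 0.01054/0.2680 = 0.03934 L.
At equivalence all the acid is converted to ClO-; total volume = 0.03188 + 0.03934 = 0.07122 L, so [ClO-] = 0.01054/0.07122 = 0.1480 M.
Kb = Kw/Ka = 1.0e-14 / 3.0 x 10^-8 = 3.33e-7.
[OH^-] = sqrt(Kb x [ClO-]) = sqrt(3.33e-7 x 0.1480) = 0.000222 M.
pOH = 3.65, so pH = 14.00 - 3.65 = 10.35.

10.35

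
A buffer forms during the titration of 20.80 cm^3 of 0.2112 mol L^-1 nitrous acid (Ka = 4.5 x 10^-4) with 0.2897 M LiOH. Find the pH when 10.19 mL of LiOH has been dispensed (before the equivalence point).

3.66

Initial n(HNO2) = 0.2112 x 0.02080 = 0.004393 mol.
n(LiOH) added = 0.2897 x 0.01019 = 0.002952 mol, converting that many moles of HNO2 to NO2-.
Remaining n(HNO2) = 0.001441 mol; n(NO2-) = 0.002952 mol.
By Henderson-Hasselbalch, pH = pKa + log([A^-]/[HA]) = 3.35 + log(0.002952/0.001441) = 3.35 + (+0.31) = 3.66.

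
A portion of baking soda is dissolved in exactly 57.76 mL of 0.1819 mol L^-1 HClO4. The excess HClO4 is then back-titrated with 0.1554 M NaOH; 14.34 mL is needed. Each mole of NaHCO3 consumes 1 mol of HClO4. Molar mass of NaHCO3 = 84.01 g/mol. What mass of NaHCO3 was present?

Total n(HClO4) added = 0.1819 x 0.05776 = 0.01051 mol.
n(NaOH) used = 0.1554 x 0.01434 = 0.002228 mol, which equals the excess n(HClO4).
So n(HClO4) consumed by the sample = 0.01051 - 0.002228 = 0.008278 mol.
n(NaHCO3) = 0.008278 / 1 = 0.008278 mol.
mass = 0.008278 mol x 84.01 g/mol = 0.695 g.

0.695 g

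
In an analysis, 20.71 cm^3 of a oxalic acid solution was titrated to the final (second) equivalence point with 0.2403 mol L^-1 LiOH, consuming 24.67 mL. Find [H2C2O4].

n(LiOH) = 0.2403 x 0.02467 = 0.005928 mol.
At the final (second) equivalence point, 2 mol OH^- react per mol H2C2O4, so n(H2C2O4) = 0.005928 / 2 = 0.002964 mol.
[H2C2O4] = 0.002964 / 0.02071 L = 0.143 M.

0.143 M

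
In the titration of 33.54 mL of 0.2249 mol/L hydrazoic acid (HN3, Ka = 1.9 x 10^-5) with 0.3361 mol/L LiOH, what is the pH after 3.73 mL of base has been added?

Initial n(HN3) = 0.2249 x 0.03354 = 0.007543 mol.
n(LiOH) added = 0.3361 x 0.003730 = 0.001254 mol, converting that many moles of HN3 to N3-.
Remaining n(HN3) = 0.006289 mol; n(N3-) = 0.001254 mol.
By Henderson-Hasselbalch, pH = pKa + log([A^-]/[HA]) = 4.72 + log(0.001254/0.006289) = 4.72 + (-0.70) = 4.02.

4.02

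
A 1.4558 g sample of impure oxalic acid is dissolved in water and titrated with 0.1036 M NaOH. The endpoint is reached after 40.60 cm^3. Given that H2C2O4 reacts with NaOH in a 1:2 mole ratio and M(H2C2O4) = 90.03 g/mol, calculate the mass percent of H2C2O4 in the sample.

n(NaOH) = 0.1036 x 0.04060 = 0.004206 mol.
n(H2C2O4) = 0.004206 / 2 = 0.002103 mol.
mass of H2C2O4 = 0.002103 x 90.03 = 0.1893 g.
% purity = 0.1893 / 1.4558 x 100 = 13.0%.

13.0%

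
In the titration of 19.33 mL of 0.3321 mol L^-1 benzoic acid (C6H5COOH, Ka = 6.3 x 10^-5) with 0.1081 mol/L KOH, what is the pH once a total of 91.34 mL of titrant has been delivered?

n(acid) = 0.3321 x 0.01933 = 0.006419 mol; n(KOH) added = 0.1081 x 0.09134 = 0.009874 mol.
Base is in excess by 0.009874 - 0.006419 = 0.003454 mol in a total volume of 0.1107 L.
[OH^-] = 0.003454/0.1107 = 0.03121 M, so pOH = 1.51 and pH = 14.00 - 1.51 = 12.49.

12.49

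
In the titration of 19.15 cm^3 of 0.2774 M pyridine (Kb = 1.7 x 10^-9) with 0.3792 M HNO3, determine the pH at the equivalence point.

n(C5H5N) = 0.2774 x 0.01915 = 0.005312 mol; V(HNO3) at equivalence = 0.005312/0.3792 = 0.01401 L.
At equivalence the base is fully converted to C5H5NH+; total volume = 0.03316 L, so [C5H5NH+] = 0.005312/0.03316 = 0.1602 M.
Ka(C5H5NH+) = Kw/Kb = 1.0e-14 / 1.7 x 10^-9 = 5.88e-6.
[H^+] = sqrt(Ka x [C5H5NH+]) = sqrt(5.88e-6 x 0.1602) = 0.000971 M.
pH = -log(0.000971) = 3.01.

3.01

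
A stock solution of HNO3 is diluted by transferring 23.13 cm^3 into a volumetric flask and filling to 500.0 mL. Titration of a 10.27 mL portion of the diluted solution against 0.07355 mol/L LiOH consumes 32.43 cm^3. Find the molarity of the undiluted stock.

n(LiOH) = 0.07355 x 0.03243 = 0.002385 mol.
n(HNO3) in the aliquot = 0.002385 mol.
[diluted HNO3] = 0.002385 / 0.01027 = 0.2323 M.
Dilution factor = 500.0/23.13 = 21.62, so [stock] = 0.2323 x 21.62 = 5.02 M.

5.02 M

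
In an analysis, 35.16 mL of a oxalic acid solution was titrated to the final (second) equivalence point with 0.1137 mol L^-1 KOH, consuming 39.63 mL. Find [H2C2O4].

0.0641 M

n(KOH) = 0.1137 x 0.03963 = 0.004506 mol.
At the final (second) equivalence point, 2 mol OH^- react per mol H2C2O4, so n(H2C2O4) = 0.004506 / 2 = 0.002253 mol.
[H2C2O4] = 0.002253 / 0.03516 L = 0.0641 M.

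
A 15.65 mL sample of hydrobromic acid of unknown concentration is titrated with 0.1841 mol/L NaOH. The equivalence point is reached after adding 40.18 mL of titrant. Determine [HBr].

0.473 M

n(NaOH) delivered = 0.1841 x 0.04018 = 0.007397 mol.
For a 1:1 reaction, n(HBr) = 0.007397 mol.
[HBr] = 0.007397 mol / 0.01565 L = 0.473 M.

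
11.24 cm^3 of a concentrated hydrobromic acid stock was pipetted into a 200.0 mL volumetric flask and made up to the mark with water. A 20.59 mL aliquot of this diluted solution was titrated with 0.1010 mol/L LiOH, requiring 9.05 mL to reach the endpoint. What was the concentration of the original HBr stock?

n(LiOH) = 0.1010 x 0.009050 = 0.0009141 mol.
n(HBr) in the aliquot = 0.0009141 mol.
[diluted HBr] = 0.0009141 / 0.02059 = 0.04439 M.
Dilution factor = 200.0/11.24 = 17.79, so [stock] = 0.04439 x 17.79 = 0.790 M.

0.790 M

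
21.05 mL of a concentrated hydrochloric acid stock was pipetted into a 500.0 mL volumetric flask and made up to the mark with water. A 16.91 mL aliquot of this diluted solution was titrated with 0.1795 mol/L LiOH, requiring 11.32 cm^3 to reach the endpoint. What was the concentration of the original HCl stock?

n(LiOH) = 0.1795 x 0.01132 = 0.002032 mol.
n(HCl) in the aliquot = 0.002032 mol.
[diluted HCl] = 0.002032 / 0.01691 = 0.1202 M.
Dilution factor = 500.0/21.05 = 23.75, so [stock] = 0.1202 x 23.75 = 2.85 M.

2.85 M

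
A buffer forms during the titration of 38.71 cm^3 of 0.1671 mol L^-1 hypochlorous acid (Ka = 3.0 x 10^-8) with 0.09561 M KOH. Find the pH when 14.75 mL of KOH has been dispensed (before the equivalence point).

Initial n(HClO) = 0.1671 x 0.03871 = 0.006468 mol.
n(KOH) added = 0.09561 x 0.01475 = 0.001410 mol, converting that many moles of HClO to ClO-.
Remaining n(HClO) = 0.005058 mol; n(ClO-) = 0.001410 mol.
By Henderson-Hasselbalch, pH = pKa + log([A^-]/[HA]) = 7.52 + log(0.001410/0.005058) = 7.52 + (-0.55) = 6.97.

6.97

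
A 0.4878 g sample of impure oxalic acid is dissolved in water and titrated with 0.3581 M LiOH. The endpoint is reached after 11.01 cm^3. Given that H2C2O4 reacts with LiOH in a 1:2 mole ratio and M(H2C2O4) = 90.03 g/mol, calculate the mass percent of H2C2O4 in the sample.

36.4%

n(LiOH) = 0.3581 x 0.01101 = 0.003943 mol.
n(H2C2O4) = 0.003943 / 2 = 0.001971 mol.
mass of H2C2O4 = 0.001971 x 90.03 = 0.1775 g.
% purity = 0.1775 / 0.4878 x 100 = 36.4%.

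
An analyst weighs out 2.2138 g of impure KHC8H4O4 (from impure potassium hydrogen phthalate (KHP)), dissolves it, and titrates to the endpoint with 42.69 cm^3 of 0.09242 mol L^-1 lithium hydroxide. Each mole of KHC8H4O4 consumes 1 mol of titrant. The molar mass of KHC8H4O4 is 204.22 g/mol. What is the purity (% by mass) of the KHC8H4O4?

n(LiOH) = 0.09242 x 0.04269 = 0.003945 mol.
n(KHC8H4O4) = 0.003945 / 1 = 0.003945 mol.
mass of KHC8H4O4 = 0.003945 x 204.22 = 0.8057 g.
% purity = 0.8057 / 2.2138 x 100 = 36.4%.

36.4%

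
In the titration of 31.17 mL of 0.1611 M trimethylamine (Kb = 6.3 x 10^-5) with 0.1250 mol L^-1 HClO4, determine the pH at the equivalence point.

5.48

n((CH3)3N) = 0.1611 x 0.03117 = 0.005021 mol; V(HClO4) at equivalence = 0.005021/0.1250 = 0.04017 L.
At equivalence the base is fully converted to (CH3)3NH+; total volume = 0.07134 L, so [(CH3)3NH+] = 0.005021/0.07134 = 0.07039 M.
Ka((CH3)3NH+) = Kw/Kb = 1.0e-14 / 6.3 x 10^-5 = 1.59e-10.
[H^+] = sqrt(Ka x [(CH3)3NH+]) = sqrt(1.59e-10 x 0.07039) = 3.34e-6 M.
pH = -log(3.34e-6) = 5.48.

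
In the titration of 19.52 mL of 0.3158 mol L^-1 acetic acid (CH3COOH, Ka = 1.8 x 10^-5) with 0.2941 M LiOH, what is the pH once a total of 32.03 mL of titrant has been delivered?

n(acid) = 0.3158 x 0.01952 = 0.006164 mol; n(LiOH) added = 0.2941 x 0.03203 = 0.009420 mol.
Base is in excess by 0.009420 - 0.006164 = 0.003256 mol in a total volume of 0.05155 L.
[OH^-] = 0.003256/0.05155 = 0.06315 M, so pOH = 1.20 and pH = 14.00 - 1.20 = 12.80.

12.80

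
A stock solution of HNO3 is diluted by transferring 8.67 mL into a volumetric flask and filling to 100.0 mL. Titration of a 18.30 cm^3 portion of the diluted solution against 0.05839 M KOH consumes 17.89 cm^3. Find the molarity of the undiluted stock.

n(KOH) = 0.05839 x 0.01789 = 0.001045 mol.
n(HNO3) in the aliquot = 0.001045 mol.
[diluted HNO3] = 0.001045 / 0.01830 = 0.05708 M.
Dilution factor = 100.0/8.670 = 11.53, so [stock] = 0.05708 x 11.53 = 0.658 M.

0.658 M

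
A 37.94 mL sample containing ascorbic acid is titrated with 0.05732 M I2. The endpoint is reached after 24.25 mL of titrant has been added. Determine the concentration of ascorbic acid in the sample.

n(I2) = 0.05732 x 0.02425 = 0.001390 mol.
From the balanced equation, 1 mol I2 reacts with 1 mol ascorbic acid, so n(ascorbic acid) = 0.001390 x 1/1 = 0.001390 mol.
[ascorbic acid] = 0.001390 / 0.03794 L = 0.0366 M.

0.0366 M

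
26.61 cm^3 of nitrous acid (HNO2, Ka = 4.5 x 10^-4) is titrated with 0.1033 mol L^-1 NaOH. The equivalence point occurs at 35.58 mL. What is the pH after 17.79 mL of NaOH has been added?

17.79 mL is exactly half the equivalence volume (35.58/2), i.e. the half-equivalence point.
There, n(HA) = n(A^-), so pH = pKa = -log(4.5 x 10^-4) = 3.35.

3.35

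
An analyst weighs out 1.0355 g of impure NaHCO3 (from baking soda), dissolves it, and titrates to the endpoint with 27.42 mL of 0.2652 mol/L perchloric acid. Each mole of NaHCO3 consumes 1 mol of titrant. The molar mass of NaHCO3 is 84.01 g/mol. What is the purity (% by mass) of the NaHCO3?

n(HClO4) = 0.2652 x 0.02742 = 0.007272 mol.
n(NaHCO3) = 0.007272 / 1 = 0.007272 mol.
mass of NaHCO3 = 0.007272 x 84.01 = 0.6109 g.
% purity = 0.6109 / 1.0355 x 100 = 59.0%.

59.0%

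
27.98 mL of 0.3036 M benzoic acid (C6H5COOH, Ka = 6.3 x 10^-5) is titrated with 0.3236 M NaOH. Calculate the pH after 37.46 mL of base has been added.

12.74

n(acid) = 0.3036 x 0.02798 = 0.008495 mol; n(NaOH) added = 0.3236 x 0.03746 = 0.01212 mol.
Base is in excess by 0.01212 - 0.008495 = 0.003627 mol in a total volume of 0.06544 L.
[OH^-] = 0.003627/0.06544 = 0.05543 M, so pOH = 1.26 and pH = 14.00 - 1.26 = 12.74.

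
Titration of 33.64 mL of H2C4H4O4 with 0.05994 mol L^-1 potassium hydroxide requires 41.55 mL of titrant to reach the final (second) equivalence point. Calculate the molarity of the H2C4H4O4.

0.0370 M

n(KOH) = 0.05994 x 0.04155 = 0.002491 mol.
At the final (second) equivalence point, 2 mol OH^- react per mol H2C4H4O4, so n(H2C4H4O4) = 0.002491 / 2 = 0.001245 mol.
[H2C4H4O4] = 0.001245 / 0.03364 L = 0.0370 M.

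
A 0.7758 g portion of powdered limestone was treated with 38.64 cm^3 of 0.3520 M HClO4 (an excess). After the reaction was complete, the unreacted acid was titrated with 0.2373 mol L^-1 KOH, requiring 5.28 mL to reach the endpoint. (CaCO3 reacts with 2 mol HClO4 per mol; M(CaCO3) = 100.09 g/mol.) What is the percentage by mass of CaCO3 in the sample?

Total n(HClO4) added = 0.3520 x 0.03864 = 0.01360 mol.
n(KOH) used = 0.2373 x 0.005280 = 0.001253 mol, which equals the excess n(HClO4).
So n(HClO4) consumed by the sample = 0.01360 - 0.001253 = 0.01235 mol.
n(CaCO3) = 0.01235 / 2 = 0.006174 mol.
mass CaCO3 = 0.006174 x 100.09 = 0.6180 g, so %CaCO3 = 0.6180/0.7758 x 100 = 79.7%.

79.7%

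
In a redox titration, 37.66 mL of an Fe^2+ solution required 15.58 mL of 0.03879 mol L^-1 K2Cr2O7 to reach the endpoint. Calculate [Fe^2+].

0.0963 M

n(K2Cr2O7) = 0.03879 x 0.01558 = 0.0006043 mol.
From the balanced equation, 1 mol K2Cr2O7 reacts with 6 mol Fe^2+, so n(Fe^2+) = 0.0006043 x 6/1 = 0.003626 mol.
[Fe^2+] = 0.003626 / 0.03766 L = 0.0963 M.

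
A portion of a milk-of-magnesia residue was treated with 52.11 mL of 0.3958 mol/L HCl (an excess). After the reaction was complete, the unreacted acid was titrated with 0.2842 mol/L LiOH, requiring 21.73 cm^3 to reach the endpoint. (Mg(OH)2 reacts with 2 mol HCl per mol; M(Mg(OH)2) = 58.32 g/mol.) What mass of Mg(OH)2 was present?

0.421 g

Total n(HCl) added = 0.3958 x 0.05211 = 0.02063 mol.
n(LiOH) used = 0.2842 x 0.02173 = 0.006176 mol, which equals the excess n(HCl).
So n(HCl) consumed by the sample = 0.02063 - 0.006176 = 0.01445 mol.
n(Mg(OH)2) = 0.01445 / 2 = 0.007225 mol.
mass = 0.007225 mol x 58.32 g/mol = 0.421 g.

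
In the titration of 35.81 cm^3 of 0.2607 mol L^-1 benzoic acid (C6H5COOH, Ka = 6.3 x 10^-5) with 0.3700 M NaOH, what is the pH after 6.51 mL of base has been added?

Initial n(C6H5COOH) = 0.2607 x 0.03581 = 0.009336 mol.
n(NaOH) added = 0.3700 x 0.006510 = 0.002409 mol, converting that many moles of C6H5COOH to C6H5COO-.
Remaining n(C6H5COOH) = 0.006927 mol; n(C6H5COO-) = 0.002409 mol.
By Henderson-Hasselbalch, pH = pKa + log([A^-]/[HA]) = 4.20 + log(0.002409/0.006927) = 4.20 + (-0.46) = 3.74.

3.74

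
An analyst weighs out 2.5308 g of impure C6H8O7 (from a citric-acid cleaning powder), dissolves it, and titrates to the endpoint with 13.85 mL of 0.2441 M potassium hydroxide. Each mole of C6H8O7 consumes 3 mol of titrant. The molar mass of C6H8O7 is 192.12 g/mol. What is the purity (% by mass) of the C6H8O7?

8.55%

n(KOH) = 0.2441 x 0.01385 = 0.003381 mol.
n(C6H8O7) = 0.003381 / 3 = 0.001127 mol.
mass of C6H8O7 = 0.001127 x 192.12 = 0.2165 g.
% purity = 0.2165 / 2.5308 x 100 = 8.55%.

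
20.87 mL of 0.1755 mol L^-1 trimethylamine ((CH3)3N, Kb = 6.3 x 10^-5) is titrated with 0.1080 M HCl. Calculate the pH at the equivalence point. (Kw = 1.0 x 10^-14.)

n((CH3)3N) = 0.1755 x 0.02087 = 0.003663 mol; V(HCl) at equivalence = 0.003663/0.1080 = 0.03391 L.
At equivalence the base is fully converted to (CH3)3NH+; total volume = 0.05478 L, so [(CH3)3NH+] = 0.003663/0.05478 = 0.06686 M.
Ka((CH3)3NH+) = Kw/Kb = 1.0e-14 / 6.3 x 10^-5 = 1.59e-10.
[H^+] = sqrt(Ka x [(CH3)3NH+]) = sqrt(1.59e-10 x 0.06686) = 3.26e-6 M.
pH = -log(3.26e-6) = 5.49.

5.49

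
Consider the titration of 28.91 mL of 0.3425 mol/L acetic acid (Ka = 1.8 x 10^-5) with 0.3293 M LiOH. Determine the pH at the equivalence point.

n(CH3COOH) = 0.3425 x 0.02891 = 0.009902 mol; V(LiOH) at equivalence = 0.009902/0.3293 = 0.03007 L.
At equivalence all the acid is converted to CH3COO-; total volume = 0.02891 + 0.03007 = 0.05898 L, so [CH3COO-] = 0.009902/0.05898 = 0.1679 M.
Kb = Kw/Ka = 1.0e-14 / 1.8 x 10^-5 = 5.56e-10.
[OH^-] = sqrt(Kb x [CH3COO-]) = sqrt(5.56e-10 x 0.1679) = 9.66e-6 M.
pOH = 5.02, so pH = 14.00 - 5.02 = 8.98.

8.98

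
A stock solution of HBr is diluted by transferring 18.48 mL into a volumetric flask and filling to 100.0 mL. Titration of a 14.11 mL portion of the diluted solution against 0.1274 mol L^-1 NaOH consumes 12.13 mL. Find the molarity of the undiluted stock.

n(NaOH) = 0.1274 x 0.01213 = 0.001545 mol.
n(HBr) in the aliquot = 0.001545 mol.
[diluted HBr] = 0.001545 / 0.01411 = 0.1095 M.
Dilution factor = 100.0/18.48 = 5.411, so [stock] = 0.1095 x 5.411 = 0.593 M.

0.593 M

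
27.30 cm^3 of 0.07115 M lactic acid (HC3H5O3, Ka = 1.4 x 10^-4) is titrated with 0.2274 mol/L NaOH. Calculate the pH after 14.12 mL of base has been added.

n(acid) = 0.07115 x 0.02730 = 0.001942 mol; n(NaOH) added = 0.2274 x 0.01412 = 0.003211 mol.
Base is in excess by 0.003211 - 0.001942 = 0.001268 mol in a total volume of 0.04142 L.
[OH^-] = 0.001268/0.04142 = 0.03063 M, so pOH = 1.51 and pH = 14.00 - 1.51 = 12.49.

12.49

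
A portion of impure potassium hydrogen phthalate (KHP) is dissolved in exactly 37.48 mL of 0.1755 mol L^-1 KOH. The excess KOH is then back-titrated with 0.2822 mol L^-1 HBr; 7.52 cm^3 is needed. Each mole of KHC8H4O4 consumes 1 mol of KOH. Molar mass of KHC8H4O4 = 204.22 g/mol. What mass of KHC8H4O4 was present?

0.910 g

Total n(KOH) added = 0.1755 x 0.03748 = 0.006578 mol.
n(HBr) used = 0.2822 x 0.007520 = 0.002122 mol, which equals the excess n(KOH).
So n(KOH) consumed by the sample = 0.006578 - 0.002122 = 0.004456 mol.
n(KHC8H4O4) = 0.004456 / 1 = 0.004456 mol.
mass = 0.004456 mol x 204.22 g/mol = 0.910 g.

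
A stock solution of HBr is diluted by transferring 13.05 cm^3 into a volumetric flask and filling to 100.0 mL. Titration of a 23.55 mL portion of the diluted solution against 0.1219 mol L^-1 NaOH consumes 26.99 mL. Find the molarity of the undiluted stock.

n(NaOH) = 0.1219 x 0.02699 = 0.003290 mol.
n(HBr) in the aliquot = 0.003290 mol.
[diluted HBr] = 0.003290 / 0.02355 = 0.1397 M.
Dilution factor = 100.0/13.05 = 7.663, so [stock] = 0.1397 x 7.663 = 1.07 M.

1.07 M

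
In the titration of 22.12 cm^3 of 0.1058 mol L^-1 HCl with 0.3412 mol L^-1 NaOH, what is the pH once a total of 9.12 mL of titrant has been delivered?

n(acid) = 0.1058 x 0.02212 = 0.002340 mol; n(NaOH) added = 0.3412 x 0.009120 = 0.003112 mol.
Base is in excess by 0.003112 - 0.002340 = 0.0007714 mol in a total volume of 0.03124 L.
[OH^-] = 0.0007714/0.03124 = 0.02469 M, so pOH = 1.61 and pH = 14.00 - 1.61 = 12.39.

12.39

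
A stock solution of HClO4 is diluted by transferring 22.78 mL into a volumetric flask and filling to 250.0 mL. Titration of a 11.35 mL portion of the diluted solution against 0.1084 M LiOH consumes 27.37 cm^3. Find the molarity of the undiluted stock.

2.87 M

n(LiOH) = 0.1084 x 0.02737 = 0.002967 mol.
n(HClO4) in the aliquot = 0.002967 mol.
[diluted HClO4] = 0.002967 / 0.01135 = 0.2614 M.
Dilution factor = 250.0/22.78 = 10.97, so [stock] = 0.2614 x 10.97 = 2.87 M.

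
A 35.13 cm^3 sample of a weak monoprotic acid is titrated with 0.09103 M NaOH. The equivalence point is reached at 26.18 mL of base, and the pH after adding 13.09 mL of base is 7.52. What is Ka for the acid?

13.09 mL is half of the equivalence volume, so this is the half-equivalence point where [HA] = [A^-].
At half-equivalence pH = pKa, so pKa = 7.52.
Ka = 10^(-7.52) = 3.0 x 10^-8.

3.0 x 10^-8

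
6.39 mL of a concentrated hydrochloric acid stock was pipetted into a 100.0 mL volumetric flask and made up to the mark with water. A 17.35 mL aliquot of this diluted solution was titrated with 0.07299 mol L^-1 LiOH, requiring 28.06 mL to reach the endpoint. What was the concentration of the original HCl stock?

1.85 M

n(LiOH) = 0.07299 x 0.02806 = 0.002048 mol.
n(HCl) in the aliquot = 0.002048 mol.
[diluted HCl] = 0.002048 / 0.01735 = 0.1180 M.
Dilution factor = 100.0/6.390 = 15.65, so [stock] = 0.1180 x 15.65 = 1.85 M.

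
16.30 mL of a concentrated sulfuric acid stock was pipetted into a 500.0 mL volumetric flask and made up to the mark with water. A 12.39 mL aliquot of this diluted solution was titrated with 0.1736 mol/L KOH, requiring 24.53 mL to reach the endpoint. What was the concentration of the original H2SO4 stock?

5.27 M

n(KOH) = 0.1736 x 0.02453 = 0.004258 mol.
n(H2SO4) in the aliquot = 0.004258 x 1/2 = 0.002129 mol.
[diluted H2SO4] = 0.002129 / 0.01239 = 0.1718 M.
Dilution factor = 500.0/16.30 = 30.67, so [stock] = 0.1718 x 30.67 = 5.27 M.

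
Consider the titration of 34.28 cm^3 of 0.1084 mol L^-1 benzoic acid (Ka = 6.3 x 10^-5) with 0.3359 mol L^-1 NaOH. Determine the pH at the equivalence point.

8.56

n(C6H5COOH) = 0.1084 x 0.03428 = 0.003716 mol; V(NaOH) at equivalence = 0.003716/0.3359 = 0.01106 L.
At equivalence all the acid is converted to C6H5COO-; total volume = 0.03428 + 0.01106 = 0.04534 L, so [C6H5COO-] = 0.003716/0.04534 = 0.08195 M.
Kb = Kw/Ka = 1.0e-14 / 6.3 x 10^-5 = 1.59e-10.
[OH^-] = sqrt(Kb x [C6H5COO-]) = sqrt(1.59e-10 x 0.08195) = 3.61e-6 M.
pOH = 5.44, so pH = 14.00 - 5.44 = 8.56.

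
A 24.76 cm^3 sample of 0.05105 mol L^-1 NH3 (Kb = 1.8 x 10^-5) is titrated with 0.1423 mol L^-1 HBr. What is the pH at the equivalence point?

5.34

n(NH3) = 0.05105 x 0.02476 = 0.001264 mol; V(HBr) at equivalence = 0.001264/0.1423 = 0.008883 L.
At equivalence the base is fully converted to NH4+; total volume = 0.03364 L, so [NH4+] = 0.001264/0.03364 = 0.03757 M.
Ka(NH4+) = Kw/Kb = 1.0e-14 / 1.8 x 10^-5 = 5.56e-10.
[H^+] = sqrt(Ka x [NH4+]) = sqrt(5.56e-10 x 0.03757) = 4.57e-6 M.
pH = -log(4.57e-6) = 5.34.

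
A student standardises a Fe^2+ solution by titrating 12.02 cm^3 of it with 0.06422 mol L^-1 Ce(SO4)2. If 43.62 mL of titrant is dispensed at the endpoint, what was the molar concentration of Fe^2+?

0.233 M

n(Ce(SO4)2) = 0.06422 x 0.04362 = 0.002801 mol.
From the balanced equation, 1 mol Ce(SO4)2 reacts with 1 mol Fe^2+, so n(Fe^2+) = 0.002801 x 1/1 = 0.002801 mol.
[Fe^2+] = 0.002801 / 0.01202 L = 0.233 M.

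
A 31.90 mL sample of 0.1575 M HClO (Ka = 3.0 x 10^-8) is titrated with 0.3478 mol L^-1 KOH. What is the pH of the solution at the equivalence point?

10.28

n(HClO) = 0.1575 x 0.03190 = 0.005024 mol; V(KOH) at equivalence = 0.005024/0.3478 = 0.01445 L.
At equivalence all the acid is converted to ClO-; total volume = 0.03190 + 0.01445 = 0.04635 L, so [ClO-] = 0.005024/0.04635 = 0.1084 M.
Kb = Kw/Ka = 1.0e-14 / 3.0 x 10^-8 = 3.33e-7.
[OH^-] = sqrt(Kb x [ClO-]) = sqrt(3.33e-7 x 0.1084) = 0.000190 M.
pOH = 3.72, so pH = 14.00 - 3.72 = 10.28.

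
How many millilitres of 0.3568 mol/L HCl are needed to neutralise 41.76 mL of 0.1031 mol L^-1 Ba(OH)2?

n(Ba(OH)2) = 0.1031 mol/L x 0.04176 L = 0.004305 mol.
The neutralisation is 1 Ba(OH)2 : 2 HCl, so n(HCl) = 0.004305 x 2/1 = 0.008611 mol.
V(HCl) = 0.008611 / 0.3568 = 0.02413 L = 24.1 mL.

24.1 mL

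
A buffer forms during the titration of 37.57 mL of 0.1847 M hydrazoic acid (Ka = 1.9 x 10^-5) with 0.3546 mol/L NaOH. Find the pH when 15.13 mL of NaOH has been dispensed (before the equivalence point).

5.25

Initial n(HN3) = 0.1847 x 0.03757 = 0.006939 mol.
n(NaOH) added = 0.3546 x 0.01513 = 0.005365 mol, converting that many moles of HN3 to N3-.
Remaining n(HN3) = 0.001574 mol; n(N3-) = 0.005365 mol.
By Henderson-Hasselbalch, pH = pKa + log([A^-]/[HA]) = 4.72 + log(0.005365/0.001574) = 4.72 + (+0.53) = 5.25.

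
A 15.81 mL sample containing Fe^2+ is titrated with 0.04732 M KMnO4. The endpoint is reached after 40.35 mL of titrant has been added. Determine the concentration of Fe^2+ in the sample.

n(KMnO4) = 0.04732 x 0.04035 = 0.001909 mol.
From the balanced equation, 1 mol KMnO4 reacts with 5 mol Fe^2+, so n(Fe^2+) = 0.001909 x 5/1 = 0.009547 mol.
[Fe^2+] = 0.009547 / 0.01581 L = 0.604 M.

0.604 M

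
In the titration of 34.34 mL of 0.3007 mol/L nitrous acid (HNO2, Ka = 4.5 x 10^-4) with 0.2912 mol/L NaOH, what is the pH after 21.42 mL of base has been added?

Initial n(HNO2) = 0.3007 x 0.03434 = 0.01033 mol.
n(NaOH) added = 0.2912 x 0.02142 = 0.006238 mol, converting that many moles of HNO2 to NO2-.
Remaining n(HNO2) = 0.004089 mol; n(NO2-) = 0.006238 mol.
By Henderson-Hasselbalch, pH = pKa + log([A^-]/[HA]) = 3.35 + log(0.006238/0.004089) = 3.35 + (+0.18) = 3.53.

3.53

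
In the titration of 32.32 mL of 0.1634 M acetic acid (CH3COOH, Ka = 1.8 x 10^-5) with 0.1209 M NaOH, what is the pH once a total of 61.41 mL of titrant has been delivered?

12.36

n(acid) = 0.1634 x 0.03232 = 0.005281 mol; n(NaOH) added = 0.1209 x 0.06141 = 0.007424 mol.
Base is in excess by 0.007424 - 0.005281 = 0.002143 mol in a total volume of 0.09373 L.
[OH^-] = 0.002143/0.09373 = 0.02287 M, so pOH = 1.64 and pH = 14.00 - 1.64 = 12.36.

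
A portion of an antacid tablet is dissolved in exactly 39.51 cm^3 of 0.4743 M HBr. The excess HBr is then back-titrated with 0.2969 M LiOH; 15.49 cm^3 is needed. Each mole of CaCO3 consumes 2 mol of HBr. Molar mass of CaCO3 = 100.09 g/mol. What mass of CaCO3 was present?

0.708 g

Total n(HBr) added = 0.4743 x 0.03951 = 0.01874 mol.
n(LiOH) used = 0.2969 x 0.01549 = 0.004599 mol, which equals the excess n(HBr).
So n(HBr) consumed by the sample = 0.01874 - 0.004599 = 0.01414 mol.
n(CaCO3) = 0.01414 / 2 = 0.007070 mol.
mass = 0.007070 mol x 100.09 g/mol = 0.708 g.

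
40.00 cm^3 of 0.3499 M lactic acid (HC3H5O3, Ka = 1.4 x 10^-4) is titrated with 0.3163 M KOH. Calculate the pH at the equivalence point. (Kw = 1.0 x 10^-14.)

n(HC3H5O3) = 0.3499 x 0.04000 = 0.01400 mol; V(KOH) at equivalence = 0.01400/0.3163 = 0.04425 L.
At equivalence all the acid is converted to C3H5O3-; total volume = 0.04000 + 0.04425 = 0.08425 L, so [C3H5O3-] = 0.01400/0.08425 = 0.1661 M.
Kb = Kw/Ka = 1.0e-14 / 1.4 x 10^-4 = 7.14e-11.
[OH^-] = sqrt(Kb x [C3H5O3-]) = sqrt(7.14e-11 x 0.1661) = 3.44e-6 M.
pOH = 5.46, so pH = 14.00 - 5.46 = 8.54.

8.54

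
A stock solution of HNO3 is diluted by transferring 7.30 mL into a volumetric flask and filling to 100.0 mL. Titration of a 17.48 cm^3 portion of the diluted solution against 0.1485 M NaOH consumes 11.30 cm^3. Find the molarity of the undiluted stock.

1.32 M

n(NaOH) = 0.1485 x 0.01130 = 0.001678 mol.
n(HNO3) in the aliquot = 0.001678 mol.
[diluted HNO3] = 0.001678 / 0.01748 = 0.09600 M.
Dilution factor = 100.0/7.300 = 13.70, so [stock] = 0.09600 x 13.70 = 1.32 M.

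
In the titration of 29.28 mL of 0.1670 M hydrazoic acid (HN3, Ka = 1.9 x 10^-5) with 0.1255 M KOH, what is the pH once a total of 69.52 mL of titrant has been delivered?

n(acid) = 0.1670 x 0.02928 = 0.004890 mol; n(KOH) added = 0.1255 x 0.06952 = 0.008725 mol.
Base is in excess by 0.008725 - 0.004890 = 0.003835 mol in a total volume of 0.09880 L.
[OH^-] = 0.003835/0.09880 = 0.03882 M, so pOH = 1.41 and pH = 14.00 - 1.41 = 12.59.

12.59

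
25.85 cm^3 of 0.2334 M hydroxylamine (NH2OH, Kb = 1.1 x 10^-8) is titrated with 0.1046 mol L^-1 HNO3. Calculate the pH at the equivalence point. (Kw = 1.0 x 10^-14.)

3.59

n(NH2OH) = 0.2334 x 0.02585 = 0.006033 mol; V(HNO3) at equivalence = 0.006033/0.1046 = 0.05768 L.
At equivalence the base is fully converted to NH3OH+; total volume = 0.08353 L, so [NH3OH+] = 0.006033/0.08353 = 0.07223 M.
Ka(NH3OH+) = Kw/Kb = 1.0e-14 / 1.1 x 10^-8 = 9.09e-7.
[H^+] = sqrt(Ka x [NH3OH+]) = sqrt(9.09e-7 x 0.07223) = 0.000256 M.
pH = -log(0.000256) = 3.59.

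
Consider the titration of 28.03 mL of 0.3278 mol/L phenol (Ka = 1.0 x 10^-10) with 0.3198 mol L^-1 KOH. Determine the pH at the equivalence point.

11.60

n(C6H5OH) = 0.3278 x 0.02803 = 0.009188 mol; V(KOH) at equivalence = 0.009188/0.3198 = 0.02873 L.
At equivalence all the acid is converted to C6H5O-; total volume = 0.02803 + 0.02873 = 0.05676 L, so [C6H5O-] = 0.009188/0.05676 = 0.1619 M.
Kb = Kw/Ka = 1.0e-14 / 1.0 x 10^-10 = 0.000100.
[OH^-] = sqrt(Kb x [C6H5O-]) = sqrt(0.000100 x 0.1619) = 0.00402 M.
pOH = 2.40, so pH = 14.00 - 2.40 = 11.60.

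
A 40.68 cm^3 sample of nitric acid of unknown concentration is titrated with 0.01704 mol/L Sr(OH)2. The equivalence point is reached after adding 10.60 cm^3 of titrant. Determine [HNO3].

0.00888 M

n(Sr(OH)2) delivered = 0.01704 x 0.01060 = 0.0001806 mol.
The reaction is 2 HNO3 + 1 Sr(OH)2, so n(HNO3) = 0.0001806 x 2/1 = 0.0003612 mol.
[HNO3] = 0.0003612 mol / 0.04068 L = 0.00888 M.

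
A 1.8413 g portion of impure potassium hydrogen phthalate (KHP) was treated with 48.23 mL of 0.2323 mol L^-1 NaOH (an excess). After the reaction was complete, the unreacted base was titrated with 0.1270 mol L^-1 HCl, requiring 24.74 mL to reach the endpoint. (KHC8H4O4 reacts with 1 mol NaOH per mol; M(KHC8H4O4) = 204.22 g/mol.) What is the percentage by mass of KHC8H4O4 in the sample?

89.4%

Total n(NaOH) added = 0.2323 x 0.04823 = 0.01120 mol.
n(HCl) used = 0.1270 x 0.02474 = 0.003142 mol, which equals the excess n(NaOH).
So n(NaOH) consumed by the sample = 0.01120 - 0.003142 = 0.008062 mol.
n(KHC8H4O4) = 0.008062 / 1 = 0.008062 mol.
mass KHC8H4O4 = 0.008062 x 204.22 = 1.646 g, so %KHC8H4O4 = 1.646/1.8413 x 100 = 89.4%.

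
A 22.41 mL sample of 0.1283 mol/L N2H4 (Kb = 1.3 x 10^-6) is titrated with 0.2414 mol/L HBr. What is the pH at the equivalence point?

n(N2H4) = 0.1283 x 0.02241 = 0.002875 mol; V(HBr) at equivalence = 0.002875/0.2414 = 0.01191 L.
At equivalence the base is fully converted to N2H5+; total volume = 0.03432 L, so [N2H5+] = 0.002875/0.03432 = 0.08378 M.
Ka(N2H5+) = Kw/Kb = 1.0e-14 / 1.3 x 10^-6 = 7.69e-9.
[H^+] = sqrt(Ka x [N2H5+]) = sqrt(7.69e-9 x 0.08378) = 2.54e-5 M.
pH = -log(2.54e-5) = 4.60.

4.60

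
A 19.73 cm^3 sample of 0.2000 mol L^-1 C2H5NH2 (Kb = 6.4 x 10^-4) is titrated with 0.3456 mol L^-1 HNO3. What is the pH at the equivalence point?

n(C2H5NH2) = 0.2000 x 0.01973 = 0.003946 mol; V(HNO3) at equivalence = 0.003946/0.3456 = 0.01142 L.
At equivalence the base is fully converted to C2H5NH3+; total volume = 0.03115 L, so [C2H5NH3+] = 0.003946/0.03115 = 0.1267 M.
Ka(C2H5NH3+) = Kw/Kb = 1.0e-14 / 6.4 x 10^-4 = 1.56e-11.
[H^+] = sqrt(Ka x [C2H5NH3+]) = sqrt(1.56e-11 x 0.1267) = 1.41e-6 M.
pH = -log(1.41e-6) = 5.85.

5.85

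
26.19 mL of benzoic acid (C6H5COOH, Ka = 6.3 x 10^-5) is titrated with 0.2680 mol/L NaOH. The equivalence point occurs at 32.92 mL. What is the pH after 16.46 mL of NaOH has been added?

4.20

16.46 mL is exactly half the equivalence volume (32.92/2), i.e. the half-equivalence point.
There, n(HA) = n(A^-), so pH = pKa = -log(6.3 x 10^-5) = 4.20.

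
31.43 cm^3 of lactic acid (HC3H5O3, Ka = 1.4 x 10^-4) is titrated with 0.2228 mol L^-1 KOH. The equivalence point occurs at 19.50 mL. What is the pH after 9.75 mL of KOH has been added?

3.85

9.75 mL is exactly half the equivalence volume (19.50/2), i.e. the half-equivalence point.
There, n(HA) = n(A^-), so pH = pKa = -log(1.4 x 10^-4) = 3.85.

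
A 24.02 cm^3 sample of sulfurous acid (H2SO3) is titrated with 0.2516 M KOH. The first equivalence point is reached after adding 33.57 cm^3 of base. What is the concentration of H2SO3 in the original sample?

n(KOH) = 0.2516 x 0.03357 = 0.008446 mol.
At the first equivalence point, 1 mol OH^- react per mol H2SO3, so n(H2SO3) = 0.008446 / 1 = 0.008446 mol.
[H2SO3] = 0.008446 / 0.02402 L = 0.352 M.

0.352 M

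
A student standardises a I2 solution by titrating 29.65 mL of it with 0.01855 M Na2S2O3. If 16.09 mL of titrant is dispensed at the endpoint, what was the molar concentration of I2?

0.00503 M

n(Na2S2O3) = 0.01855 x 0.01609 = 0.0002985 mol.
From the balanced equation, 2 mol Na2S2O3 reacts with 1 mol I2, so n(I2) = 0.0002985 x 1/2 = 0.0001492 mol.
[I2] = 0.0001492 / 0.02965 L = 0.00503 M.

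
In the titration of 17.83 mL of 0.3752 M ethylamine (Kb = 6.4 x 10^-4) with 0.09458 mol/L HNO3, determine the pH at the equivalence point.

5.96

n(C2H5NH2) = 0.3752 x 0.01783 = 0.006690 mol; V(HNO3) at equivalence = 0.006690/0.09458 = 0.07073 L.
At equivalence the base is fully converted to C2H5NH3+; total volume = 0.08856 L, so [C2H5NH3+] = 0.006690/0.08856 = 0.07554 M.
Ka(C2H5NH3+) = Kw/Kb = 1.0e-14 / 6.4 x 10^-4 = 1.56e-11.
[H^+] = sqrt(Ka x [C2H5NH3+]) = sqrt(1.56e-11 x 0.07554) = 1.09e-6 M.
pH = -log(1.09e-6) = 5.96.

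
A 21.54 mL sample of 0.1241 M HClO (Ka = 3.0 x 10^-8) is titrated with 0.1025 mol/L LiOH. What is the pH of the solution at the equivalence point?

10.14

n(HClO) = 0.1241 x 0.02154 = 0.002673 mol; V(LiOH) at equivalence = 0.002673/0.1025 = 0.02608 L.
At equivalence all the acid is converted to ClO-; total volume = 0.02154 + 0.02608 = 0.04762 L, so [ClO-] = 0.002673/0.04762 = 0.05614 M.
Kb = Kw/Ka = 1.0e-14 / 3.0 x 10^-8 = 3.33e-7.
[OH^-] = sqrt(Kb x [ClO-]) = sqrt(3.33e-7 x 0.05614) = 0.000137 M.
pOH = 3.86, so pH = 14.00 - 3.86 = 10.14.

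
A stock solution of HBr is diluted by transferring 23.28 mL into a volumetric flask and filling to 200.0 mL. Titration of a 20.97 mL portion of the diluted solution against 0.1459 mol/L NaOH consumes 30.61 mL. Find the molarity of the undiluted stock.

n(NaOH) = 0.1459 x 0.03061 = 0.004466 mol.
n(HBr) in the aliquot = 0.004466 mol.
[diluted HBr] = 0.004466 / 0.02097 = 0.2130 M.
Dilution factor = 200.0/23.28 = 8.591, so [stock] = 0.2130 x 8.591 = 1.83 M.

1.83 M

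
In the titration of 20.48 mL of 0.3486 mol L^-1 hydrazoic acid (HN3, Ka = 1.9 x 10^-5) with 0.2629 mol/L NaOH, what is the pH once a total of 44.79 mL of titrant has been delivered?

12.85

n(acid) = 0.3486 x 0.02048 = 0.007139 mol; n(NaOH) added = 0.2629 x 0.04479 = 0.01178 mol.
Base is in excess by 0.01178 - 0.007139 = 0.004636 mol in a total volume of 0.06527 L.
[OH^-] = 0.004636/0.06527 = 0.07103 M, so pOH = 1.15 and pH = 14.00 - 1.15 = 12.85.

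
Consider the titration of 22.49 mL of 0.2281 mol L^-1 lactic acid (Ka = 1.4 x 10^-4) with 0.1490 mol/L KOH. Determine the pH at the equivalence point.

n(HC3H5O3) = 0.2281 x 0.02249 = 0.005130 mol; V(KOH) at equivalence = 0.005130/0.1490 = 0.03443 L.
At equivalence all the acid is converted to C3H5O3-; total volume = 0.02249 + 0.03443 = 0.05692 L, so [C3H5O3-] = 0.005130/0.05692 = 0.09013 M.
Kb = Kw/Ka = 1.0e-14 / 1.4 x 10^-4 = 7.14e-11.
[OH^-] = sqrt(Kb x [C3H5O3-]) = sqrt(7.14e-11 x 0.09013) = 2.54e-6 M.
pOH = 5.60, so pH = 14.00 - 5.60 = 8.40.

8.40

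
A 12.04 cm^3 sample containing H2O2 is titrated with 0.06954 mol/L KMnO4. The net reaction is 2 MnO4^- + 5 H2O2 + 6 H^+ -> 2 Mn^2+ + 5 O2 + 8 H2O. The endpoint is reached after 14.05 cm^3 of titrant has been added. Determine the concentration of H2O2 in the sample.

0.203 M

n(KMnO4) = 0.06954 x 0.01405 = 0.0009770 mol.
From the balanced equation, 2 mol KMnO4 reacts with 5 mol H2O2, so n(H2O2) = 0.0009770 x 5/2 = 0.002443 mol.
[H2O2] = 0.002443 / 0.01204 L = 0.203 M.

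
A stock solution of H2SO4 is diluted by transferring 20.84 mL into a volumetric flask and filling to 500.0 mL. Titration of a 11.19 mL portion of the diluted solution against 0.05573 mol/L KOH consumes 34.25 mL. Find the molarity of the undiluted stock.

n(KOH) = 0.05573 x 0.03425 = 0.001909 mol.
n(H2SO4) in the aliquot = 0.001909 x 1/2 = 0.0009544 mol.
[diluted H2SO4] = 0.0009544 / 0.01119 = 0.08529 M.
Dilution factor = 500.0/20.84 = 23.99, so [stock] = 0.08529 x 23.99 = 2.05 M.

2.05 M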